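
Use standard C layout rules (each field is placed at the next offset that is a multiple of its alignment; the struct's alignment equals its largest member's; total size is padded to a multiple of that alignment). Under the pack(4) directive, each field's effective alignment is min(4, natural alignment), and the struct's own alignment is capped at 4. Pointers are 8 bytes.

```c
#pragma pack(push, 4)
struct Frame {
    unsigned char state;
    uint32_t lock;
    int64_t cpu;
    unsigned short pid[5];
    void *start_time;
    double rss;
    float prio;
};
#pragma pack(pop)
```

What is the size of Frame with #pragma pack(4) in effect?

48

state at 0 (size 1, align 1) → ends 1
pad 3 to align 4 for lock
lock at 4 (size 4, align 4) → ends 8
cpu at 8 (size 8, align 4) → ends 16
pid at 16 (size 10, align 2) → ends 26
pad 2 to align 4 for start_time
start_time at 28 (size 8, align 4) → ends 36
rss at 36 (size 8, align 4) → ends 44
prio at 44 (size 4, align 4) → ends 48
total 48 bytes, alignment 4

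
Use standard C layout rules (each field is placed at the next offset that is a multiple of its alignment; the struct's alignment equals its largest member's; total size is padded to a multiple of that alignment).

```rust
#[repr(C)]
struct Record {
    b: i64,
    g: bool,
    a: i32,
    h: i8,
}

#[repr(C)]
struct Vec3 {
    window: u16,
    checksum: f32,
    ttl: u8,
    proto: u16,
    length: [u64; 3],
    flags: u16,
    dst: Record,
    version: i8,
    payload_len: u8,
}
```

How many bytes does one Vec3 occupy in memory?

Record: @0: b [8B, align 8] → 8; @8: g [1B, align 1] → 9; +3 pad (align 4); @12: a [4B, align 4] → 16; @16: h [1B, align 1] → 17; +7 tail pad (align 8); size 24, align 8
@0: window [2B, align 2] → 2
+2 pad (align 4)
@4: checksum [4B, align 4] → 8
@8: ttl [1B, align 1] → 9
+1 pad (align 2)
@10: proto [2B, align 2] → 12
+4 pad (align 8)
@16: length [24B, align 8] → 40
@40: flags [2B, align 2] → 42
+6 pad (align 8)
@48: dst [24B, align 8] → 72
@72: version [1B, align 1] → 73
@73: payload_len [1B, align 1] → 74
+6 tail pad (align 8)
size 80, align 8

80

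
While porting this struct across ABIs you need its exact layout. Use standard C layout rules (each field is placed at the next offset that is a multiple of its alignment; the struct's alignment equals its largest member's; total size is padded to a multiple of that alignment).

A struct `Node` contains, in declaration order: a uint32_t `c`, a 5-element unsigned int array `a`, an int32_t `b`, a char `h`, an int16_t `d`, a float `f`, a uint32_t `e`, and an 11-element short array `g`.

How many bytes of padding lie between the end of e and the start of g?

0

@0: c [4B, align 4] → 4
@4: a [20B, align 4] → 24
@24: b [4B, align 4] → 28
@28: h [1B, align 1] → 29
+1 pad (align 2)
@30: d [2B, align 2] → 32
@32: f [4B, align 4] → 36
@36: e [4B, align 4] → 40
@40: g [22B, align 2] → 62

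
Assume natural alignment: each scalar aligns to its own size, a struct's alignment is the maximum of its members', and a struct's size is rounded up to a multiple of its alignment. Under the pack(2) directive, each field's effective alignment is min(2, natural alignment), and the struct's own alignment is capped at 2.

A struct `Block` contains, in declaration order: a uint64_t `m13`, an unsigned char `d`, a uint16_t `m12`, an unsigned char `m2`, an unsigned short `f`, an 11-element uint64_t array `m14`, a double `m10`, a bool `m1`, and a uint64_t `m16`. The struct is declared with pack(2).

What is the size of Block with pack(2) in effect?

122

m13 at 0 (size 8, align 2) → ends 8
d at 8 (size 1, align 1) → ends 9
pad 1 to align 2 for m12
m12 at 10 (size 2, align 2) → ends 12
m2 at 12 (size 1, align 1) → ends 13
pad 1 to align 2 for f
f at 14 (size 2, align 2) → ends 16
m14 at 16 (size 88, align 2) → ends 104
m10 at 104 (size 8, align 2) → ends 112
m1 at 112 (size 1, align 1) → ends 113
pad 1 to align 2 for m16
m16 at 114 (size 8, align 2) → ends 122
total 122 bytes, alignment 2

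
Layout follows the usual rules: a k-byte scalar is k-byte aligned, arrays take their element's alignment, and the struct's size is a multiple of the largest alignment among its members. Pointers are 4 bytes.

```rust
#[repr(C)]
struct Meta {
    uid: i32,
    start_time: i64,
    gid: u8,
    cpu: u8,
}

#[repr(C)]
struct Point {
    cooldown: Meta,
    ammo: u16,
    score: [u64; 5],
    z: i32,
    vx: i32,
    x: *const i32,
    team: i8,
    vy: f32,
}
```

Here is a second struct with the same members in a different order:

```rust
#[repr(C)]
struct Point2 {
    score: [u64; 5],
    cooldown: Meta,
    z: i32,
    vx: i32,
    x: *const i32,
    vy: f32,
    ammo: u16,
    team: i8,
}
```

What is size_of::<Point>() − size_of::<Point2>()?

8

Meta: @0: uid [4B, align 4] → 4; +4 pad (align 8); @8: start_time [8B, align 8] → 16; @16: gid [1B, align 1] → 17; @17: cpu [1B, align 1] → 18; +6 tail pad (align 8); size 24, align 8
@0: cooldown [24B, align 8] → 24
@24: ammo [2B, align 2] → 26
+6 pad (align 8)
@32: score [40B, align 8] → 72
@72: z [4B, align 4] → 76
@76: vx [4B, align 4] → 80
@80: x [4B, align 4] → 84
@84: team [1B, align 1] → 85
+3 pad (align 4)
@88: vy [4B, align 4] → 92
+4 tail pad (align 8)
size 96, align 8
— Point2 —
@0: score [40B, align 8] → 40
@40: cooldown [24B, align 8] → 64
@64: z [4B, align 4] → 68
@68: vx [4B, align 4] → 72
@72: x [4B, align 4] → 76
@76: vy [4B, align 4] → 80
@80: ammo [2B, align 2] → 82
@82: team [1B, align 1] → 83
+5 tail pad (align 8)
size 88, align 8
96 − 88 = 8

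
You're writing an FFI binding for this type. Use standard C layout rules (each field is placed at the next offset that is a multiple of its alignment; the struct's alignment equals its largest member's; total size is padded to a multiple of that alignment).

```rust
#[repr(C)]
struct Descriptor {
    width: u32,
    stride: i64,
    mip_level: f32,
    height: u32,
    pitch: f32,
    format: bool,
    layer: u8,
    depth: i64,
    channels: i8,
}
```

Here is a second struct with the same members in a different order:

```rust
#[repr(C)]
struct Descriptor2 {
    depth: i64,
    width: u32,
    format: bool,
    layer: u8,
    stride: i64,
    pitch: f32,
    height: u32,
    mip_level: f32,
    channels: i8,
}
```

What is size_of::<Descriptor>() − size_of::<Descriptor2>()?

@0: width [4B, align 4] → 4
+4 pad (align 8)
@8: stride [8B, align 8] → 16
@16: mip_level [4B, align 4] → 20
@20: height [4B, align 4] → 24
@24: pitch [4B, align 4] → 28
@28: format [1B, align 1] → 29
@29: layer [1B, align 1] → 30
+2 pad (align 8)
@32: depth [8B, align 8] → 40
@40: channels [1B, align 1] → 41
+7 tail pad (align 8)
size 48, align 8
— Descriptor2 —
@0: depth [8B, align 8] → 8
@8: width [4B, align 4] → 12
@12: format [1B, align 1] → 13
@13: layer [1B, align 1] → 14
+2 pad (align 8)
@16: stride [8B, align 8] → 24
@24: pitch [4B, align 4] → 28
@28: height [4B, align 4] → 32
@32: mip_level [4B, align 4] → 36
@36: channels [1B, align 1] → 37
+3 tail pad (align 8)
size 40, align 8
48 − 40 = 8

8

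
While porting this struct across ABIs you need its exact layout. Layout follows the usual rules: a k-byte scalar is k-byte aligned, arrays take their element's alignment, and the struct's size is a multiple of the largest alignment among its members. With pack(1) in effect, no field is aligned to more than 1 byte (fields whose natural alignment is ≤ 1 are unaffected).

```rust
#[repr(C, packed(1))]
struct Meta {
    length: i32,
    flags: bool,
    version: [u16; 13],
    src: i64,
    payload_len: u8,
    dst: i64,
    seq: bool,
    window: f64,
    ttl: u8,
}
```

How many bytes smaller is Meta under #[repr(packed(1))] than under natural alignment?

22

natural layout:
  length at 0 (size 4, align 4) → ends 4
  flags at 4 (size 1, align 1) → ends 5
  pad 1 to align 2 for version
  version at 6 (size 26, align 2) → ends 32
  src at 32 (size 8, align 8) → ends 40
  payload_len at 40 (size 1, align 1) → ends 41
  pad 7 to align 8 for dst
  dst at 48 (size 8, align 8) → ends 56
  seq at 56 (size 1, align 1) → ends 57
  pad 7 to align 8 for window
  window at 64 (size 8, align 8) → ends 72
  ttl at 72 (size 1, align 1) → ends 73
  tail pad 7 to reach multiple of 8
  total 80 bytes, alignment 8
packed(1) layout:
  length at 0 (size 4, align 1) → ends 4
  flags at 4 (size 1, align 1) → ends 5
  version at 5 (size 26, align 1) → ends 31
  src at 31 (size 8, align 1) → ends 39
  payload_len at 39 (size 1, align 1) → ends 40
  dst at 40 (size 8, align 1) → ends 48
  seq at 48 (size 1, align 1) → ends 49
  window at 49 (size 8, align 1) → ends 57
  ttl at 57 (size 1, align 1) → ends 58
  total 58 bytes, alignment 1
80 − 58 = 22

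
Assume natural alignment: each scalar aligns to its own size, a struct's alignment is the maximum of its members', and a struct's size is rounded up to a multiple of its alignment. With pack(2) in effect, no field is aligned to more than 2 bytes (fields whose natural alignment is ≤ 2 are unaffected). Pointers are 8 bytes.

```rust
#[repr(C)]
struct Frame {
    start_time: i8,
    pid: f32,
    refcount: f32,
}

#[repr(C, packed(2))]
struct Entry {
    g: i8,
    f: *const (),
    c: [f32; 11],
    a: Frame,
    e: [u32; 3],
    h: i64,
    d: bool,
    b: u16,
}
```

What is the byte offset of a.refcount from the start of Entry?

62

Frame: @0: start_time [1B, align 1] → 1; +3 pad (align 4); @4: pid [4B, align 4] → 8; @8: refcount [4B, align 4] → 12; size 12, align 4
@0: g [1B, align 1] → 1
+1 pad (align 2)
@2: f [8B, align 2] → 10
@10: c [44B, align 2] → 54
@54: a [12B, align 2] → 66
within Frame: refcount at 8
54 + 8 = 62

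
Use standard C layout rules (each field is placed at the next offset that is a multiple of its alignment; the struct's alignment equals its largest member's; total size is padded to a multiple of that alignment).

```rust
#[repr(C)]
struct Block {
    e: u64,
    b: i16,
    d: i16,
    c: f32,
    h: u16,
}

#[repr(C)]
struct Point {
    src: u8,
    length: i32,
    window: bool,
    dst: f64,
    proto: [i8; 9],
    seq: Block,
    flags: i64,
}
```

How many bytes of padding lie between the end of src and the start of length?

Block: @0: e [8B, align 8] → 8; @8: b [2B, align 2] → 10; @10: d [2B, align 2] → 12; @12: c [4B, align 4] → 16; @16: h [2B, align 2] → 18; +6 tail pad (align 8); size 24, align 8
@0: src [1B, align 1] → 1
+3 pad (align 4)
@4: length [4B, align 4] → 8

3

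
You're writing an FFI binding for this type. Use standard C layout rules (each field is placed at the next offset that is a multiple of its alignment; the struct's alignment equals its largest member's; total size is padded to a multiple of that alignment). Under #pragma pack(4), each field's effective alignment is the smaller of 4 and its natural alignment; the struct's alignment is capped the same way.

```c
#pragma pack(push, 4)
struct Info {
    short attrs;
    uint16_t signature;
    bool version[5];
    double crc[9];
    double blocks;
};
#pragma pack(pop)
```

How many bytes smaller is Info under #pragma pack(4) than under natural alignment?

natural layout:
  @0: attrs [2B, align 2] → 2
  @2: signature [2B, align 2] → 4
  @4: version [5B, align 1] → 9
  +7 pad (align 8)
  @16: crc [72B, align 8] → 88
  @88: blocks [8B, align 8] → 96
  size 96, align 8
packed(4) layout:
  @0: attrs [2B, align 2] → 2
  @2: signature [2B, align 2] → 4
  @4: version [5B, align 1] → 9
  +3 pad (align 4)
  @12: crc [72B, align 4] → 84
  @84: blocks [8B, align 4] → 92
  size 92, align 4
96 − 92 = 4

4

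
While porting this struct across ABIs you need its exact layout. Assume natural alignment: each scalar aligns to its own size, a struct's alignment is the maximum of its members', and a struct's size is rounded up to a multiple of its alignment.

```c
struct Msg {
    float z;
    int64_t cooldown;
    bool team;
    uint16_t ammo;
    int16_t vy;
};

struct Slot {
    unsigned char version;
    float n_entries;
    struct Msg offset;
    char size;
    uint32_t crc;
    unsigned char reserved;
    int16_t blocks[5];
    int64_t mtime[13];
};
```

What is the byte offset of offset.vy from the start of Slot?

Msg: @0: z [4B, align 4] → 4; +4 pad (align 8); @8: cooldown [8B, align 8] → 16; @16: team [1B, align 1] → 17; +1 pad (align 2); @18: ammo [2B, align 2] → 20; @20: vy [2B, align 2] → 22; +2 tail pad (align 8); size 24, align 8
@0: version [1B, align 1] → 1
+3 pad (align 4)
@4: n_entries [4B, align 4] → 8
@8: offset [24B, align 8] → 32
within Msg: vy at 20
8 + 20 = 28

28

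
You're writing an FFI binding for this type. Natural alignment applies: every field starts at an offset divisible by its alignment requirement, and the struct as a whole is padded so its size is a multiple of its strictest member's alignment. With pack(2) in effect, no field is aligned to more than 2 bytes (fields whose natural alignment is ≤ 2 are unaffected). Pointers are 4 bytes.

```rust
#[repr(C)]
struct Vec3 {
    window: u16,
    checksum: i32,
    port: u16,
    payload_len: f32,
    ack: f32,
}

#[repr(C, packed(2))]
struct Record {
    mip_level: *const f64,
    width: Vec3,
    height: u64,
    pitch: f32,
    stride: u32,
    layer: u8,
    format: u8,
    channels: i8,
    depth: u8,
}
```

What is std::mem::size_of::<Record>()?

Vec3: window at 0 (size 2, align 2) → ends 2; pad 2 to align 4 for checksum; checksum at 4 (size 4, align 4) → ends 8; port at 8 (size 2, align 2) → ends 10; pad 2 to align 4 for payload_len; payload_len at 12 (size 4, align 4) → ends 16; ack at 16 (size 4, align 4) → ends 20; total 20 bytes, alignment 4
mip_level at 0 (size 4, align 2) → ends 4
width at 4 (size 20, align 2) → ends 24
height at 24 (size 8, align 2) → ends 32
pitch at 32 (size 4, align 2) → ends 36
stride at 36 (size 4, align 2) → ends 40
layer at 40 (size 1, align 1) → ends 41
format at 41 (size 1, align 1) → ends 42
channels at 42 (size 1, align 1) → ends 43
depth at 43 (size 1, align 1) → ends 44
total 44 bytes, alignment 2

44 bytes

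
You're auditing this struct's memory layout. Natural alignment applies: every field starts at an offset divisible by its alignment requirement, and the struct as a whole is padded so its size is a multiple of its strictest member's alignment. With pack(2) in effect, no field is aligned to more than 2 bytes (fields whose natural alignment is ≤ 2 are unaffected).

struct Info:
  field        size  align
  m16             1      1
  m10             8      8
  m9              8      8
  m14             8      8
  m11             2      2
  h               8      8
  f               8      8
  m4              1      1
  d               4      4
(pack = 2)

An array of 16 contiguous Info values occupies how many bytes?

800

0..1  m16  (1B, 1-aligned)
1..2  -- padding (1B)
2..10  m10  (8B, 2-aligned)
10..18  m9  (8B, 2-aligned)
18..26  m14  (8B, 2-aligned)
26..28  m11  (2B, 2-aligned)
28..36  h  (8B, 2-aligned)
36..44  f  (8B, 2-aligned)
44..45  m4  (1B, 1-aligned)
45..46  -- padding (1B)
46..50  d  (4B, 2-aligned)
sizeof = 50, alignof = 2
array of 16: 16 × 50 = 800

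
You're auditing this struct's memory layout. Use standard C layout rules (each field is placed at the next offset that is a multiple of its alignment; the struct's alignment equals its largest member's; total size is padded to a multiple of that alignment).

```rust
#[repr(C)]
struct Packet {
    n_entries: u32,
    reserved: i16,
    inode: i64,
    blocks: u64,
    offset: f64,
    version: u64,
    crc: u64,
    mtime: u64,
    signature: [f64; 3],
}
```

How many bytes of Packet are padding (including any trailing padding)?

2

@0: n_entries [4B, align 4] → 4
@4: reserved [2B, align 2] → 6
+2 pad (align 8)
@8: inode [8B, align 8] → 16
@16: blocks [8B, align 8] → 24
@24: offset [8B, align 8] → 32
@32: version [8B, align 8] → 40
@40: crc [8B, align 8] → 48
@48: mtime [8B, align 8] → 56
@56: signature [24B, align 8] → 80
size 80, align 8
data bytes 78, size 80 → padding 2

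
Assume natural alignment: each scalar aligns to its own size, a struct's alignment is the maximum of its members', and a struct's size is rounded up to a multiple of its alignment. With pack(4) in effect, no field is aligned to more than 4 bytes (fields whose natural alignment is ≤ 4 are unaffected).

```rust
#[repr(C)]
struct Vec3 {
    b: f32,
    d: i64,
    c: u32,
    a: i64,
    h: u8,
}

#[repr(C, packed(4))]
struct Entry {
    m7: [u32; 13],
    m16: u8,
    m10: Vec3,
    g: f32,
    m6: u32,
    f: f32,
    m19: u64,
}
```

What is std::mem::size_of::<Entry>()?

Vec3: @0: b [4B, align 4] → 4; +4 pad (align 8); @8: d [8B, align 8] → 16; @16: c [4B, align 4] → 20; +4 pad (align 8); @24: a [8B, align 8] → 32; @32: h [1B, align 1] → 33; +7 tail pad (align 8); size 40, align 8
@0: m7 [52B, align 4] → 52
@52: m16 [1B, align 1] → 53
+3 pad (align 4)
@56: m10 [40B, align 4] → 96
@96: g [4B, align 4] → 100
@100: m6 [4B, align 4] → 104
@104: f [4B, align 4] → 108
@108: m19 [8B, align 4] → 116
size 116, align 4

116 bytes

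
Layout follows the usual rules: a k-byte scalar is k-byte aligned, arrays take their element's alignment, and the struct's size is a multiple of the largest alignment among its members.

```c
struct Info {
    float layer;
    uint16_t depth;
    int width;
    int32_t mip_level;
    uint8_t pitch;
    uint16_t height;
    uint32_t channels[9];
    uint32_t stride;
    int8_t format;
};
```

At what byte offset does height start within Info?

18

0..4  layer  (4B, 4-aligned)
4..6  depth  (2B, 2-aligned)
6..8  -- padding (2B)
8..12  width  (4B, 4-aligned)
12..16  mip_level  (4B, 4-aligned)
16..17  pitch  (1B, 1-aligned)
17..18  -- padding (1B)
18..20  height  (2B, 2-aligned)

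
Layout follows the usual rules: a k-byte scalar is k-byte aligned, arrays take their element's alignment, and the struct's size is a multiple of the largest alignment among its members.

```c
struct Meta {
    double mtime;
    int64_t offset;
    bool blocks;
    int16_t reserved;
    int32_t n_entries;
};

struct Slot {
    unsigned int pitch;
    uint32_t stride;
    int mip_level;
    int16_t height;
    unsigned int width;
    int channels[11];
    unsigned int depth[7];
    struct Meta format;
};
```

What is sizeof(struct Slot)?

Meta: mtime at 0 (size 8, align 8) → ends 8; offset at 8 (size 8, align 8) → ends 16; blocks at 16 (size 1, align 1) → ends 17; pad 1 to align 2 for reserved; reserved at 18 (size 2, align 2) → ends 20; n_entries at 20 (size 4, align 4) → ends 24; total 24 bytes, alignment 8
pitch at 0 (size 4, align 4) → ends 4
stride at 4 (size 4, align 4) → ends 8
mip_level at 8 (size 4, align 4) → ends 12
height at 12 (size 2, align 2) → ends 14
pad 2 to align 4 for width
width at 16 (size 4, align 4) → ends 20
channels at 20 (size 44, align 4) → ends 64
depth at 64 (size 28, align 4) → ends 92
pad 4 to align 8 for format
format at 96 (size 24, align 8) → ends 120
total 120 bytes, alignment 8

120 bytes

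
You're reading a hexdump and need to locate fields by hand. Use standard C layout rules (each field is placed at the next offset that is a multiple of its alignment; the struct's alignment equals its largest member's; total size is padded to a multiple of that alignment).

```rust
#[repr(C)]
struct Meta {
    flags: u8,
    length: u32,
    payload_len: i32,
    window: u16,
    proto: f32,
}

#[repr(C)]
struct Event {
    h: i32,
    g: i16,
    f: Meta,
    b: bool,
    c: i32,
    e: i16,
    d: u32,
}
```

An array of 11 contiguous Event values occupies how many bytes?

Meta: 0..1  flags  (1B, 1-aligned); 1..4  -- padding (3B); 4..8  length  (4B, 4-aligned); 8..12  payload_len  (4B, 4-aligned); 12..14  window  (2B, 2-aligned); 14..16  -- padding (2B); 16..20  proto  (4B, 4-aligned); sizeof = 20, alignof = 4
0..4  h  (4B, 4-aligned)
4..6  g  (2B, 2-aligned)
6..8  -- padding (2B)
8..28  f  (20B, 4-aligned)
28..29  b  (1B, 1-aligned)
29..32  -- padding (3B)
32..36  c  (4B, 4-aligned)
36..38  e  (2B, 2-aligned)
38..40  -- padding (2B)
40..44  d  (4B, 4-aligned)
sizeof = 44, alignof = 4
array of 11: 11 × 44 = 484

484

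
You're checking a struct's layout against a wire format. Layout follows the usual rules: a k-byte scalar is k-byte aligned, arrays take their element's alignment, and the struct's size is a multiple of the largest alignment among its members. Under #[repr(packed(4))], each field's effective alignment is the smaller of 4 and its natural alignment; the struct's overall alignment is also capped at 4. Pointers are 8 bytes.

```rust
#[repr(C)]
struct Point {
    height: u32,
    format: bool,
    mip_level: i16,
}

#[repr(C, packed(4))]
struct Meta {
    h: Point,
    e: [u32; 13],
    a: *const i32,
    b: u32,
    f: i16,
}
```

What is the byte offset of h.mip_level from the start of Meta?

6

Point: 0..4  height  (4B, 4-aligned); 4..5  format  (1B, 1-aligned); 5..6  -- padding (1B); 6..8  mip_level  (2B, 2-aligned); sizeof = 8, alignof = 4
0..8  h  (8B, 4-aligned)
within Point: mip_level at 6
0 + 6 = 6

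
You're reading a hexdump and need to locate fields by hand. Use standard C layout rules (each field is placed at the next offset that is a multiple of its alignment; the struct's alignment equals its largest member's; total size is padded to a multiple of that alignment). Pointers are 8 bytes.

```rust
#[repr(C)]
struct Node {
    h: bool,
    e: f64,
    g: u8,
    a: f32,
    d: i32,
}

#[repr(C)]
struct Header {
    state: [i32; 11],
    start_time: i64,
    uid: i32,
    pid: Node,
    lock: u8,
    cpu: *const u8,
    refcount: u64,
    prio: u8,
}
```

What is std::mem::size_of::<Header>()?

128

Node: 0..1  h  (1B, 1-aligned); 1..8  -- padding (7B); 8..16  e  (8B, 8-aligned); 16..17  g  (1B, 1-aligned); 17..20  -- padding (3B); 20..24  a  (4B, 4-aligned); 24..28  d  (4B, 4-aligned); 28..32  -- tail padding (4B); sizeof = 32, alignof = 8
0..44  state  (44B, 4-aligned)
44..48  -- padding (4B)
48..56  start_time  (8B, 8-aligned)
56..60  uid  (4B, 4-aligned)
60..64  -- padding (4B)
64..96  pid  (32B, 8-aligned)
96..97  lock  (1B, 1-aligned)
97..104  -- padding (7B)
104..112  cpu  (8B, 8-aligned)
112..120  refcount  (8B, 8-aligned)
120..121  prio  (1B, 1-aligned)
121..128  -- tail padding (7B)
sizeof = 128, alignof = 8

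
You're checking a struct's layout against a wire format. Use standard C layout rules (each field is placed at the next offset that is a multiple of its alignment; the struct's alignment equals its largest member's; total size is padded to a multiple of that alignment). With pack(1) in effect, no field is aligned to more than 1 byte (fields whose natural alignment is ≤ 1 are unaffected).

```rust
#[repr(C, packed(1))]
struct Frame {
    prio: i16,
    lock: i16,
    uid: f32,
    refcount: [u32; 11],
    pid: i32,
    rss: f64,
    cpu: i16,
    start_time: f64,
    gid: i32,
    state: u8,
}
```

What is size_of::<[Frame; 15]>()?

prio at 0 (size 2, align 1) → ends 2
lock at 2 (size 2, align 1) → ends 4
uid at 4 (size 4, align 1) → ends 8
refcount at 8 (size 44, align 1) → ends 52
pid at 52 (size 4, align 1) → ends 56
rss at 56 (size 8, align 1) → ends 64
cpu at 64 (size 2, align 1) → ends 66
start_time at 66 (size 8, align 1) → ends 74
gid at 74 (size 4, align 1) → ends 78
state at 78 (size 1, align 1) → ends 79
total 79 bytes, alignment 1
array of 15: 15 × 79 = 1185

1185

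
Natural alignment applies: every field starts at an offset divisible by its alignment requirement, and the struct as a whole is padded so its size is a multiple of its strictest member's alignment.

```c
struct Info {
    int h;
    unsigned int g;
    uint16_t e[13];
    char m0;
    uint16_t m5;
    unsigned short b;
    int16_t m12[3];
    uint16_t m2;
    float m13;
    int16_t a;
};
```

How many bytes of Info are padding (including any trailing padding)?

3

0..4  h  (4B, 4-aligned)
4..8  g  (4B, 4-aligned)
8..34  e  (26B, 2-aligned)
34..35  m0  (1B, 1-aligned)
35..36  -- padding (1B)
36..38  m5  (2B, 2-aligned)
38..40  b  (2B, 2-aligned)
40..46  m12  (6B, 2-aligned)
46..48  m2  (2B, 2-aligned)
48..52  m13  (4B, 4-aligned)
52..54  a  (2B, 2-aligned)
54..56  -- tail padding (2B)
sizeof = 56, alignof = 4
data bytes 53, size 56 → padding 3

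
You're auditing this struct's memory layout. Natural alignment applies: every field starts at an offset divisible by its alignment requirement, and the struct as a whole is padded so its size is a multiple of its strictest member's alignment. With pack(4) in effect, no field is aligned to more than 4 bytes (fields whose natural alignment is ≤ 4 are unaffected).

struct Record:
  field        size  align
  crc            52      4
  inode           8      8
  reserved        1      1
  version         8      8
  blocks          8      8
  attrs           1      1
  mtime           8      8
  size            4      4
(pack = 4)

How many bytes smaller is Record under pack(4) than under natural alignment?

16

natural layout:
  @0: crc [52B, align 4] → 52
  +4 pad (align 8)
  @56: inode [8B, align 8] → 64
  @64: reserved [1B, align 1] → 65
  +7 pad (align 8)
  @72: version [8B, align 8] → 80
  @80: blocks [8B, align 8] → 88
  @88: attrs [1B, align 1] → 89
  +7 pad (align 8)
  @96: mtime [8B, align 8] → 104
  @104: size [4B, align 4] → 108
  +4 tail pad (align 8)
  size 112, align 8
packed(4) layout:
  @0: crc [52B, align 4] → 52
  @52: inode [8B, align 4] → 60
  @60: reserved [1B, align 1] → 61
  +3 pad (align 4)
  @64: version [8B, align 4] → 72
  @72: blocks [8B, align 4] → 80
  @80: attrs [1B, align 1] → 81
  +3 pad (align 4)
  @84: mtime [8B, align 4] → 92
  @92: size [4B, align 4] → 96
  size 96, align 4
112 − 96 = 16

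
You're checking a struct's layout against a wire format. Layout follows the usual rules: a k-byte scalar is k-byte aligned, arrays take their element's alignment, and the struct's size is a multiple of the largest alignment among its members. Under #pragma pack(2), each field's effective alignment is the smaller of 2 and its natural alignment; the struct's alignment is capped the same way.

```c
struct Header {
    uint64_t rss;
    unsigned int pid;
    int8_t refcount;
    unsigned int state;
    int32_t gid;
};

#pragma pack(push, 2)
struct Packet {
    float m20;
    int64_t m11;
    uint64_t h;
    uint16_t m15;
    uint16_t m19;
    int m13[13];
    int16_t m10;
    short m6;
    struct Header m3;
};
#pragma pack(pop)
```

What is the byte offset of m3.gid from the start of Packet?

Header: @0: rss [8B, align 8] → 8; @8: pid [4B, align 4] → 12; @12: refcount [1B, align 1] → 13; +3 pad (align 4); @16: state [4B, align 4] → 20; @20: gid [4B, align 4] → 24; size 24, align 8
@0: m20 [4B, align 2] → 4
@4: m11 [8B, align 2] → 12
@12: h [8B, align 2] → 20
@20: m15 [2B, align 2] → 22
@22: m19 [2B, align 2] → 24
@24: m13 [52B, align 2] → 76
@76: m10 [2B, align 2] → 78
@78: m6 [2B, align 2] → 80
@80: m3 [24B, align 2] → 104
within Header: gid at 20
80 + 20 = 100

100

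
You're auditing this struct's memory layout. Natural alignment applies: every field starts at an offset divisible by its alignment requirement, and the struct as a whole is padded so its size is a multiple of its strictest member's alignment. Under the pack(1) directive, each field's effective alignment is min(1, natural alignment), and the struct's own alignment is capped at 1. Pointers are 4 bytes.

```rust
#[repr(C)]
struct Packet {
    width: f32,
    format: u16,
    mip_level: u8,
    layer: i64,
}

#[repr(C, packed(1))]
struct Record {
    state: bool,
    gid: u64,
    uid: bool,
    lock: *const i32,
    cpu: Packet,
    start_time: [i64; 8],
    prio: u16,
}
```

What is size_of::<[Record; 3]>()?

288

Packet: @0: width [4B, align 4] → 4; @4: format [2B, align 2] → 6; @6: mip_level [1B, align 1] → 7; +1 pad (align 8); @8: layer [8B, align 8] → 16; size 16, align 8
@0: state [1B, align 1] → 1
@1: gid [8B, align 1] → 9
@9: uid [1B, align 1] → 10
@10: lock [4B, align 1] → 14
@14: cpu [16B, align 1] → 30
@30: start_time [64B, align 1] → 94
@94: prio [2B, align 1] → 96
size 96, align 1
array of 3: 3 × 96 = 288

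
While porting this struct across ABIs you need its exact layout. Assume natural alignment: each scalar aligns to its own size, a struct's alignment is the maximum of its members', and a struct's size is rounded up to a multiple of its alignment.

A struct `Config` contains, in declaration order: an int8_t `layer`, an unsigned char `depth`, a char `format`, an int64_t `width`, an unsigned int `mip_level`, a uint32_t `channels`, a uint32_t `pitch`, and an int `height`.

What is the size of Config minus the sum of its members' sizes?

5

@0: layer [1B, align 1] → 1
@1: depth [1B, align 1] → 2
@2: format [1B, align 1] → 3
+5 pad (align 8)
@8: width [8B, align 8] → 16
@16: mip_level [4B, align 4] → 20
@20: channels [4B, align 4] → 24
@24: pitch [4B, align 4] → 28
@28: height [4B, align 4] → 32
size 32, align 8
data bytes 27, size 32 → padding 5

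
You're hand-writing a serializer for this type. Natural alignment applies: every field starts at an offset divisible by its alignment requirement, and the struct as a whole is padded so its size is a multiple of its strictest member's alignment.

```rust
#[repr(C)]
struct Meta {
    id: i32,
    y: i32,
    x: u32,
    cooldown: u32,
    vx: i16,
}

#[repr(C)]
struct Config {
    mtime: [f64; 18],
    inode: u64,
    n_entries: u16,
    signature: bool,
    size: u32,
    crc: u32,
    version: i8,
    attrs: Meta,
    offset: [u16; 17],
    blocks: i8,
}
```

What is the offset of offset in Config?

Meta: id at 0 (size 4, align 4) → ends 4; y at 4 (size 4, align 4) → ends 8; x at 8 (size 4, align 4) → ends 12; cooldown at 12 (size 4, align 4) → ends 16; vx at 16 (size 2, align 2) → ends 18; tail pad 2 to reach multiple of 4; total 20 bytes, alignment 4
mtime at 0 (size 144, align 8) → ends 144
inode at 144 (size 8, align 8) → ends 152
n_entries at 152 (size 2, align 2) → ends 154
signature at 154 (size 1, align 1) → ends 155
pad 1 to align 4 for size
size at 156 (size 4, align 4) → ends 160
crc at 160 (size 4, align 4) → ends 164
version at 164 (size 1, align 1) → ends 165
pad 3 to align 4 for attrs
attrs at 168 (size 20, align 4) → ends 188
offset at 188 (size 34, align 2) → ends 222

188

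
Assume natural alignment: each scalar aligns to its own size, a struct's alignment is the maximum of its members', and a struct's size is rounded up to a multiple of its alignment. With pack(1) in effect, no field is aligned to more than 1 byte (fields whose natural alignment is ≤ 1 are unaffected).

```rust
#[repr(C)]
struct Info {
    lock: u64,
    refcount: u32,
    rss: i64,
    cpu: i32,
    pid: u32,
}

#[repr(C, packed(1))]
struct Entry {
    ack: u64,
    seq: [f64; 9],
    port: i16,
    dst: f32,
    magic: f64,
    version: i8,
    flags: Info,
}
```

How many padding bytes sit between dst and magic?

Info: @0: lock [8B, align 8] → 8; @8: refcount [4B, align 4] → 12; +4 pad (align 8); @16: rss [8B, align 8] → 24; @24: cpu [4B, align 4] → 28; @28: pid [4B, align 4] → 32; size 32, align 8
@0: ack [8B, align 1] → 8
@8: seq [72B, align 1] → 80
@80: port [2B, align 1] → 82
@82: dst [4B, align 1] → 86
@86: magic [8B, align 1] → 94

0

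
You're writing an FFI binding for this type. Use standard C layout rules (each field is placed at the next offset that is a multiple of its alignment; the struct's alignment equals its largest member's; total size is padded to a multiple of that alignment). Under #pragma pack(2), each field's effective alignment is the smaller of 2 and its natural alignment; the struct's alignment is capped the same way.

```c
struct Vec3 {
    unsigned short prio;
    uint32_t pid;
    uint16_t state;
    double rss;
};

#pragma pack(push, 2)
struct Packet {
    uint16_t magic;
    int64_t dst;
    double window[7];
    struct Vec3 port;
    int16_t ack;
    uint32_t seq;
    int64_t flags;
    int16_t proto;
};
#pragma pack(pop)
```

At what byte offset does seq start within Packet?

Vec3: @0: prio [2B, align 2] → 2; +2 pad (align 4); @4: pid [4B, align 4] → 8; @8: state [2B, align 2] → 10; +6 pad (align 8); @16: rss [8B, align 8] → 24; size 24, align 8
@0: magic [2B, align 2] → 2
@2: dst [8B, align 2] → 10
@10: window [56B, align 2] → 66
@66: port [24B, align 2] → 90
@90: ack [2B, align 2] → 92
@92: seq [4B, align 2] → 96

92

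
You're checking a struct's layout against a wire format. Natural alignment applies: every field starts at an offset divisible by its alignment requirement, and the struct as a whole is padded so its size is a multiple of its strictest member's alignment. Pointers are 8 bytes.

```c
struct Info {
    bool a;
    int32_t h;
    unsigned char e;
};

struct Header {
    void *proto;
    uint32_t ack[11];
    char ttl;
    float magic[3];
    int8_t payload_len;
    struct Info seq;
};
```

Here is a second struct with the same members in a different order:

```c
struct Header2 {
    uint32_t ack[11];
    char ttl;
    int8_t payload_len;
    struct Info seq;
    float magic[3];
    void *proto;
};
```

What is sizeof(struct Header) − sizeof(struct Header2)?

Info: a at 0 (size 1, align 1) → ends 1; pad 3 to align 4 for h; h at 4 (size 4, align 4) → ends 8; e at 8 (size 1, align 1) → ends 9; tail pad 3 to reach multiple of 4; total 12 bytes, alignment 4
proto at 0 (size 8, align 8) → ends 8
ack at 8 (size 44, align 4) → ends 52
ttl at 52 (size 1, align 1) → ends 53
pad 3 to align 4 for magic
magic at 56 (size 12, align 4) → ends 68
payload_len at 68 (size 1, align 1) → ends 69
pad 3 to align 4 for seq
seq at 72 (size 12, align 4) → ends 84
tail pad 4 to reach multiple of 8
total 88 bytes, alignment 8
— Header2 —
ack at 0 (size 44, align 4) → ends 44
ttl at 44 (size 1, align 1) → ends 45
payload_len at 45 (size 1, align 1) → ends 46
pad 2 to align 4 for seq
seq at 48 (size 12, align 4) → ends 60
magic at 60 (size 12, align 4) → ends 72
proto at 72 (size 8, align 8) → ends 80
total 80 bytes, alignment 8
88 − 80 = 8

8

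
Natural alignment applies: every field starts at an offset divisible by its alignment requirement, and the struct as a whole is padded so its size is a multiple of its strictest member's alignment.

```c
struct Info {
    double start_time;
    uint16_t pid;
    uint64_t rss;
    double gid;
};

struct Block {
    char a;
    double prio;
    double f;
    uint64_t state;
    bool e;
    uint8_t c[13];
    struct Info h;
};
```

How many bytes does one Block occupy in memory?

Info: 0..8  start_time  (8B, 8-aligned); 8..10  pid  (2B, 2-aligned); 10..16  -- padding (6B); 16..24  rss  (8B, 8-aligned); 24..32  gid  (8B, 8-aligned); sizeof = 32, alignof = 8
0..1  a  (1B, 1-aligned)
1..8  -- padding (7B)
8..16  prio  (8B, 8-aligned)
16..24  f  (8B, 8-aligned)
24..32  state  (8B, 8-aligned)
32..33  e  (1B, 1-aligned)
33..46  c  (13B, 1-aligned)
46..48  -- padding (2B)
48..80  h  (32B, 8-aligned)
sizeof = 80, alignof = 8

80 bytes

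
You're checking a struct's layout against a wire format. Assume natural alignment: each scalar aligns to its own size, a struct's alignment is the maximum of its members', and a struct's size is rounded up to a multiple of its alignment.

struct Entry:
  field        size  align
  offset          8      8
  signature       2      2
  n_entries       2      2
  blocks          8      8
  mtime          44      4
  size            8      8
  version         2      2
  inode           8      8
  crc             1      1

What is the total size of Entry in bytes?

offset at 0 (size 8, align 8) → ends 8
signature at 8 (size 2, align 2) → ends 10
n_entries at 10 (size 2, align 2) → ends 12
pad 4 to align 8 for blocks
blocks at 16 (size 8, align 8) → ends 24
mtime at 24 (size 44, align 4) → ends 68
pad 4 to align 8 for size
size at 72 (size 8, align 8) → ends 80
version at 80 (size 2, align 2) → ends 82
pad 6 to align 8 for inode
inode at 88 (size 8, align 8) → ends 96
crc at 96 (size 1, align 1) → ends 97
tail pad 7 to reach multiple of 8
total 104 bytes, alignment 8

104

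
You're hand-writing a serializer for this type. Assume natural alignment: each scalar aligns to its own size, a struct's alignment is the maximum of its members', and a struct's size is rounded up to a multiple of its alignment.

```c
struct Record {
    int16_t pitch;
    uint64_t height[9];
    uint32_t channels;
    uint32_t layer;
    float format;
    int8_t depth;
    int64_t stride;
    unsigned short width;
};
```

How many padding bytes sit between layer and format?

pitch at 0 (size 2, align 2) → ends 2
pad 6 to align 8 for height
height at 8 (size 72, align 8) → ends 80
channels at 80 (size 4, align 4) → ends 84
layer at 84 (size 4, align 4) → ends 88
format at 88 (size 4, align 4) → ends 92

0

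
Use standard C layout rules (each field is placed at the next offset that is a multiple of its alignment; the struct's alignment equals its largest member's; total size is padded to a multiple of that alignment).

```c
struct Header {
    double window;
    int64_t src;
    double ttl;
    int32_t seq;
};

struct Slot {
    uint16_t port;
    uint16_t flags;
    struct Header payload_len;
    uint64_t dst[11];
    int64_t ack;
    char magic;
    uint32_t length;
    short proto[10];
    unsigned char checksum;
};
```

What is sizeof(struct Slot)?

168

Header: @0: window [8B, align 8] → 8; @8: src [8B, align 8] → 16; @16: ttl [8B, align 8] → 24; @24: seq [4B, align 4] → 28; +4 tail pad (align 8); size 32, align 8
@0: port [2B, align 2] → 2
@2: flags [2B, align 2] → 4
+4 pad (align 8)
@8: payload_len [32B, align 8] → 40
@40: dst [88B, align 8] → 128
@128: ack [8B, align 8] → 136
@136: magic [1B, align 1] → 137
+3 pad (align 4)
@140: length [4B, align 4] → 144
@144: proto [20B, align 2] → 164
@164: checksum [1B, align 1] → 165
+3 tail pad (align 8)
size 168, align 8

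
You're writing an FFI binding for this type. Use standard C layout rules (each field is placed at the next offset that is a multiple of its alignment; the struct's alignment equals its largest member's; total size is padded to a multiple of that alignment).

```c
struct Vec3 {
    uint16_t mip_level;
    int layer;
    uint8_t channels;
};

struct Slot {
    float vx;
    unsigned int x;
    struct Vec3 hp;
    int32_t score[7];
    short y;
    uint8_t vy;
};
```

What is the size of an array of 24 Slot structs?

1248

Vec3: mip_level at 0 (size 2, align 2) → ends 2; pad 2 to align 4 for layer; layer at 4 (size 4, align 4) → ends 8; channels at 8 (size 1, align 1) → ends 9; tail pad 3 to reach multiple of 4; total 12 bytes, alignment 4
vx at 0 (size 4, align 4) → ends 4
x at 4 (size 4, align 4) → ends 8
hp at 8 (size 12, align 4) → ends 20
score at 20 (size 28, align 4) → ends 48
y at 48 (size 2, align 2) → ends 50
vy at 50 (size 1, align 1) → ends 51
tail pad 1 to reach multiple of 4
total 52 bytes, alignment 4
array of 24: 24 × 52 = 1248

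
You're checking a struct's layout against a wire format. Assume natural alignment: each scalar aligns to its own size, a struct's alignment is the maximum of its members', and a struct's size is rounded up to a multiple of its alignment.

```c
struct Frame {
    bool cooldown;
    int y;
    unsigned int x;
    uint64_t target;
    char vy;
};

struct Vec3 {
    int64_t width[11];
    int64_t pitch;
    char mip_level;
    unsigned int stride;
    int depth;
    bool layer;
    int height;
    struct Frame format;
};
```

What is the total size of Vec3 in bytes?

Frame: 0..1  cooldown  (1B, 1-aligned); 1..4  -- padding (3B); 4..8  y  (4B, 4-aligned); 8..12  x  (4B, 4-aligned); 12..16  -- padding (4B); 16..24  target  (8B, 8-aligned); 24..25  vy  (1B, 1-aligned); 25..32  -- tail padding (7B); sizeof = 32, alignof = 8
0..88  width  (88B, 8-aligned)
88..96  pitch  (8B, 8-aligned)
96..97  mip_level  (1B, 1-aligned)
97..100  -- padding (3B)
100..104  stride  (4B, 4-aligned)
104..108  depth  (4B, 4-aligned)
108..109  layer  (1B, 1-aligned)
109..112  -- padding (3B)
112..116  height  (4B, 4-aligned)
116..120  -- padding (4B)
120..152  format  (32B, 8-aligned)
sizeof = 152, alignof = 8

152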